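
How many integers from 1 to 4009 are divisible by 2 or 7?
⌊4009/2⌋ + ⌊4009/7⌋ - ⌊4009/14⌋ = 2004 + 572 - 286 = 2290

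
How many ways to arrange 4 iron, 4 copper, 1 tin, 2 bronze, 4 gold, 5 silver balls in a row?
20! / (4! × 4! × 1! × 2! × 4! × 5!) = 733296564000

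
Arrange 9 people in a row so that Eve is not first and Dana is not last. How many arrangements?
By inclusion-exclusion: 9! - 2×(9-1)! + (9-2)! = 362880 - 80640 + 5040 = 287280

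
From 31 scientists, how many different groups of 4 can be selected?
C(31,4) = 31!/(4!×27!) = 31465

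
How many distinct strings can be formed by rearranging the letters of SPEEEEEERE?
10! / (1! × 7! × 1! × 1!) = 720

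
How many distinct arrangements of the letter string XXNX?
4! / (1! × 3!) = 4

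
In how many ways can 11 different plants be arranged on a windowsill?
11! = 39916800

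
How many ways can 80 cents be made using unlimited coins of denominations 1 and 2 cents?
Coefficient of x^80 in 1/(1-x^1) · 1/(1-x^2). Use j coins of 2 for j = 0..⌊80/2⌋ = 40, the rest in 1s: 40 + 1 = 41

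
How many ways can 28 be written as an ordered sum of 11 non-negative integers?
C(28+11-1, 11-1) = C(38, 10) = 472733756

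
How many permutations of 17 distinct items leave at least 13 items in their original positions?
Exactly j fixed points: C(17,j)·!(17-j); sum over j ≥ 13 (derangement numbers via !m = (m-1)·(!(m-1) + !(m-2)): !0..!4 = 1, 0, 1, 2, 9). Σ_{j=13}^{17} C(17,j)·!(17-j) = C(17,13)·!4 + C(17,14)·!3 + C(17,15)·!2 + C(17,16)·!1 + C(17,17)·!0 = 2380·9 + 680·2 + 136·1 + 17·0 + 1·1 = 22917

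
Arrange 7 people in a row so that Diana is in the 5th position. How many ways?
Fix one position: (7-1)! = 720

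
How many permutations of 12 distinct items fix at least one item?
Complement of the derangements. !12 = Σ_{j=0}^{12} (-1)^j·12!/j! = 479001600 - 479001600 + 239500800 - 79833600 + 19958400 - 3991680 + 665280 - 95040 + 11880 - 1320 + 132 - 12 + 1 = 176214841. 12! - !12 = 479001600 - 176214841 = 302786759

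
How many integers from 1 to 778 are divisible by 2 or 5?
⌊778/2⌋ + ⌊778/5⌋ - ⌊778/10⌋ = 389 + 155 - 77 = 467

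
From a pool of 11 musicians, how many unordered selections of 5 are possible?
C(11,5) = 11!/(5!×6!) = 462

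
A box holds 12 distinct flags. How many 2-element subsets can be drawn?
C(12,2) = 12!/(2!×10!) = 66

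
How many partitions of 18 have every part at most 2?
Let r_j(i) = number of partitions of i into parts ≤ j, for i = 0..18. r_1(i) = 1 for all i; r_j(i) = r_{j-1}(i) + r_j(i-j). Rows j = 2..2: ≤2: 1 1 2 2 3 3 4 4 5 5 6 6 7 7 8 8 9 9 10. r_2(18) = 10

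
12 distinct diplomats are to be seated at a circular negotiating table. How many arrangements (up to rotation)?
Circular: fix one position, arrange the rest. (12-1)! = 39916800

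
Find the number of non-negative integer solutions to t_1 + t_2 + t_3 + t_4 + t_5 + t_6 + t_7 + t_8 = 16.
C(16+8-1, 8-1) = C(23, 7) = 245157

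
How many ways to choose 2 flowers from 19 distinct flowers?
C(19,2) = 19!/(2!×17!) = 171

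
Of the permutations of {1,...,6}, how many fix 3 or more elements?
Exactly j fixed points: C(6,j)·!(6-j); sum over j ≥ 3 (derangement numbers via !m = (m-1)·(!(m-1) + !(m-2)): !0..!3 = 1, 0, 1, 2). Σ_{j=3}^{6} C(6,j)·!(6-j) = C(6,3)·!3 + C(6,4)·!2 + C(6,5)·!1 + C(6,6)·!0 = 20·2 + 15·1 + 6·0 + 1·1 = 56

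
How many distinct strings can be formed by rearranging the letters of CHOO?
4! / (1! × 2! × 1!) = 12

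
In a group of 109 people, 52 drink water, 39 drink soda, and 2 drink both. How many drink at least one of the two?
|A∪B| = |A| + |B| - |A∩B| = 52 + 39 - 2 = 89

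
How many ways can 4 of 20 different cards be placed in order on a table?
P(20,4) = 20!/(20-4)! = 116280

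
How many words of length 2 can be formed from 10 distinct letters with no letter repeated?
P(10,2) = 10!/(10-2)! = 90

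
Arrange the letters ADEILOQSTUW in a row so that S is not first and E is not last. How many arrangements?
By inclusion-exclusion: 11! - 2×(11-1)! + (11-2)! = 39916800 - 7257600 + 362880 = 33022080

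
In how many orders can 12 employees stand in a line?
12! = 479001600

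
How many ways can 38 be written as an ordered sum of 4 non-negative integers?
C(38+4-1, 4-1) = C(41, 3) = 10660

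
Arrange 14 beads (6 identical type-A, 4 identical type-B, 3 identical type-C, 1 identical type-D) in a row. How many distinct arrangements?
14! / (6! × 4! × 3! × 1!) = 840840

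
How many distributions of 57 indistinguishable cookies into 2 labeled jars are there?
C(57+2-1, 2-1) = C(58, 1) = 58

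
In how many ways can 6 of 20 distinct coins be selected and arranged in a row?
P(20,6) = 20!/(20-6)! = 27907200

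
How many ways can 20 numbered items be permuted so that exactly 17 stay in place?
Choose the 17 fixed points C(20,17) = 1140, derange the rest: !3 = Σ_{j=0}^{3} (-1)^j·3!/j! = 6 - 6 + 3 - 1 = 2. Product = 1140 × 2 = 2280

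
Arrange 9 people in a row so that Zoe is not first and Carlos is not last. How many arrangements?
By inclusion-exclusion: 9! - 2×(9-1)! + (9-2)! = 362880 - 80640 + 5040 = 287280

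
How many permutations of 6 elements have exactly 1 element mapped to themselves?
Choose the 1 fixed point C(6,1) = 6, derange the rest: !5 = Σ_{j=0}^{5} (-1)^j·5!/j! = 120 - 120 + 60 - 20 + 5 - 1 = 44. Product = 6 × 44 = 264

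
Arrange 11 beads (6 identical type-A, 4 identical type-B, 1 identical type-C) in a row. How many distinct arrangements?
11! / (6! × 4! × 1!) = 2310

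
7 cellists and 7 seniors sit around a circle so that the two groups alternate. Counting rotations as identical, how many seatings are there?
Fix one of the cellists: (7-1)! ways for the remaining cellists, × 7! ways for the seniors = 720 × 5040 = 3628800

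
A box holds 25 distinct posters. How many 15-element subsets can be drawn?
C(25,15) = 25!/(15!×10!) = 3268760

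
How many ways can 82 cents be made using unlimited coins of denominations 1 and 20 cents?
Coefficient of x^82 in 1/(1-x^1) · 1/(1-x^20). Use j coins of 20 for j = 0..⌊82/20⌋ = 4, the rest in 1s: 4 + 1 = 5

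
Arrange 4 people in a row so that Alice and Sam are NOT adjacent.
Total - adjacent = 4! - (4-1)!×2 = 24 - 12 = 12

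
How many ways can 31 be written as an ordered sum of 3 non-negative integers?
C(31+3-1, 3-1) = C(33, 2) = 528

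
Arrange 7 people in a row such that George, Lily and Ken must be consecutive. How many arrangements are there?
Treat the 3 as one block: (7-3+1)! × 3! = 120 × 6 = 720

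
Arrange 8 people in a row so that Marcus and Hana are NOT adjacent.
Total - adjacent = 8! - (8-1)!×2 = 40320 - 10080 = 30240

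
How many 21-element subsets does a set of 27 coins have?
C(27,21) = 27!/(21!×6!) = 296010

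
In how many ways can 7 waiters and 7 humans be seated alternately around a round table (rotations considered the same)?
Fix one of the waiters: (7-1)! ways for the remaining waiters, × 7! ways for the humans = 720 × 5040 = 3628800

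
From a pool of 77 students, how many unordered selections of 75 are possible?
C(77,75) = 77!/(75!×2!) = 2926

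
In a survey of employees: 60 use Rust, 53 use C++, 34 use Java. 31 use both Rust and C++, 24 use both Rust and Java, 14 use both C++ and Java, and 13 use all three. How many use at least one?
|A∪B∪C| = 60+53+34-31-24-14+13 = 91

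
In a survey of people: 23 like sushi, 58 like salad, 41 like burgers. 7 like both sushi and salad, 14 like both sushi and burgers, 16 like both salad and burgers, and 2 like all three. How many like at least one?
|A∪B∪C| = 23+58+41-7-14-16+2 = 87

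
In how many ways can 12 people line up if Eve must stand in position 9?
Fix one position: (12-1)! = 39916800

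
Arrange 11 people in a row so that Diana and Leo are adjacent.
Treat as block: (11-1)! × 2! = 3628800 × 2 = 7257600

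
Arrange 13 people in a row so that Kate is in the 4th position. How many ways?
Fix one position: (13-1)! = 479001600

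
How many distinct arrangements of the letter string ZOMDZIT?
7! / (1! × 1! × 2! × 1! × 1! × 1!) = 2520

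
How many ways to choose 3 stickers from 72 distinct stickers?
C(72,3) = 72!/(3!×69!) = 59640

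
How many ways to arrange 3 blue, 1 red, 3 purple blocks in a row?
7! / (3! × 1! × 3!) = 140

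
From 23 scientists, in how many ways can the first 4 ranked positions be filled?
P(23,4) = 23!/(23-4)! = 212520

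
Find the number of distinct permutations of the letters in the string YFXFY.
5! / (2! × 2! × 1!) = 30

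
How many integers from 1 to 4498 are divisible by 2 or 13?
⌊4498/2⌋ + ⌊4498/13⌋ - ⌊4498/26⌋ = 2249 + 346 - 173 = 2422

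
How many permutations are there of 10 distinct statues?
10! = 3628800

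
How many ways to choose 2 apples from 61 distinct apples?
C(61,2) = 61!/(2!×59!) = 1830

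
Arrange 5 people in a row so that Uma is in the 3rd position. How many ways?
Fix one position: (5-1)! = 24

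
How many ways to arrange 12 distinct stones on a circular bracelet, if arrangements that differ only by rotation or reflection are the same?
(12-1)!/2 = 39916800/2 = 19958400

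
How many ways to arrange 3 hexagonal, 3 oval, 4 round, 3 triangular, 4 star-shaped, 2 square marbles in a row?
19! / (3! × 3! × 4! × 3! × 4! × 2!) = 488864376000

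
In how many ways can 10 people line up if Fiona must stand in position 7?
Fix one position: (10-1)! = 362880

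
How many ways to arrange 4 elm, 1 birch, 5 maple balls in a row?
10! / (4! × 1! × 5!) = 1260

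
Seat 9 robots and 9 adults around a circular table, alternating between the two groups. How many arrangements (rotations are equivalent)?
Fix one of the robots: (9-1)! ways for the remaining robots, × 9! ways for the adults = 40320 × 362880 = 14631321600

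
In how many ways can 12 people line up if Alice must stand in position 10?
Fix one position: (12-1)! = 39916800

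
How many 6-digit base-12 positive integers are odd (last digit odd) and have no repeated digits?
Last∈{1,3,5,7,9,11}. Last=0: 0. Last nonzero: 6×10×P(10,4) = 302400. Total = 302400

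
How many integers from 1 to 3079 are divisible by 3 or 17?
⌊3079/3⌋ + ⌊3079/17⌋ - ⌊3079/51⌋ = 1026 + 181 - 60 = 1147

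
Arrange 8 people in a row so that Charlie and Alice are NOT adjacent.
Total - adjacent = 8! - (8-1)!×2 = 40320 - 10080 = 30240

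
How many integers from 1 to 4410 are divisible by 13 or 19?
⌊4410/13⌋ + ⌊4410/19⌋ - ⌊4410/247⌋ = 339 + 232 - 17 = 554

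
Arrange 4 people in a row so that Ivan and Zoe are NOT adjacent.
Total - adjacent = 4! - (4-1)!×2 = 24 - 12 = 12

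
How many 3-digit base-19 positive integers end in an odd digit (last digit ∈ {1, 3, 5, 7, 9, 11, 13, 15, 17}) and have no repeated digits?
Last∈{1,3,5,7,9,11,13,15,17}. Last=0: 0. Last nonzero: 9×17×P(17,1) = 2601. Total = 2601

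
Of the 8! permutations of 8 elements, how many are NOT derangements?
Complement of the derangements. !8 = Σ_{j=0}^{8} (-1)^j·8!/j! = 40320 - 40320 + 20160 - 6720 + 1680 - 336 + 56 - 8 + 1 = 14833. 8! - !8 = 40320 - 14833 = 25487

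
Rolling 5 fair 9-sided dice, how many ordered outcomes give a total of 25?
Coefficient of x^25 in (x + x² + ... + x^9)^5. By inclusion-exclusion on dice exceeding 9: Σ_j (-1)^j C(5,j)·C(25-1-9j, 4) = C(5,0)·C(24,4) - C(5,1)·C(15,4) + C(5,2)·C(6,4) = 1·10626 - 5·1365 + 10·15 = 3951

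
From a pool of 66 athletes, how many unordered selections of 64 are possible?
C(66,64) = 66!/(64!×2!) = 2145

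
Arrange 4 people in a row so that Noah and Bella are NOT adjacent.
Total - adjacent = 4! - (4-1)!×2 = 24 - 12 = 12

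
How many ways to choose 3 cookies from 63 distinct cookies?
C(63,3) = 63!/(3!×60!) = 39711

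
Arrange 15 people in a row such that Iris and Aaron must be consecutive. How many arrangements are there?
Treat the 2 as one block: (15-2+1)! × 2! = 87178291200 × 2 = 174356582400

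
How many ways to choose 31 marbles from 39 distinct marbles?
C(39,31) = 39!/(31!×8!) = 61523748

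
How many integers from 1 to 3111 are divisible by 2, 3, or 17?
⌊3111/2⌋+⌊3111/3⌋+⌊3111/17⌋ - ⌊3111/6⌋-⌊3111/34⌋-⌊3111/51⌋ + ⌊3111/102⌋ = 1555+1037+183 - 518-91-61 + 30 = 2135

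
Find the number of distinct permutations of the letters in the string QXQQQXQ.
7! / (2! × 5!) = 21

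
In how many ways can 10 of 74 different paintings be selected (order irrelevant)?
C(74,10) = 74!/(10!×64!) = 718406958841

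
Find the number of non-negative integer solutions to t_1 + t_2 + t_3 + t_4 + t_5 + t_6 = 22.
C(22+6-1, 6-1) = C(27, 5) = 80730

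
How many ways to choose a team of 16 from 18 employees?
C(18,16) = 18!/(16!×2!) = 153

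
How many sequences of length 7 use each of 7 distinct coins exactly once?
7! = 5040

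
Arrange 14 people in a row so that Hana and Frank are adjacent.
Treat as block: (14-1)! × 2! = 6227020800 × 2 = 12454041600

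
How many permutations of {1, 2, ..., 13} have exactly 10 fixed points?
Choose the 10 fixed points C(13,10) = 286, derange the rest: !3 = Σ_{j=0}^{3} (-1)^j·3!/j! = 6 - 6 + 3 - 1 = 2. Product = 286 × 2 = 572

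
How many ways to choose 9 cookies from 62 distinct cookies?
C(62,9) = 62!/(9!×53!) = 20286591270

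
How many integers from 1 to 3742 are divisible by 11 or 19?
⌊3742/11⌋ + ⌊3742/19⌋ - ⌊3742/209⌋ = 340 + 196 - 17 = 519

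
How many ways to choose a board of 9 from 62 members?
C(62,9) = 62!/(9!×53!) = 20286591270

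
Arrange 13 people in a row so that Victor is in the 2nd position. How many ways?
Fix one position: (13-1)! = 479001600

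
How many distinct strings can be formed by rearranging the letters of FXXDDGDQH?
9! / (1! × 2! × 1! × 1! × 1! × 3!) = 30240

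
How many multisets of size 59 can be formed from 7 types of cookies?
C(59+7-1, 7-1) = C(65, 6) = 82598880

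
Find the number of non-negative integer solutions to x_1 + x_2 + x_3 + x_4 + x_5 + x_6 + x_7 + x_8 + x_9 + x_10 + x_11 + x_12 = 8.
C(8+12-1, 12-1) = C(19, 11) = 75582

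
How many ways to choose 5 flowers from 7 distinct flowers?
C(7,5) = 7!/(5!×2!) = 21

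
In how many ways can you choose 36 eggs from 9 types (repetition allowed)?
C(36+9-1, 9-1) = C(44, 8) = 177232627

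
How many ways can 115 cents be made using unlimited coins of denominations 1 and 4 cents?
Coefficient of x^115 in 1/(1-x^1) · 1/(1-x^4). Use j coins of 4 for j = 0..⌊115/4⌋ = 28, the rest in 1s: 28 + 1 = 29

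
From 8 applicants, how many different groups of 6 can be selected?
C(8,6) = 8!/(6!×2!) = 28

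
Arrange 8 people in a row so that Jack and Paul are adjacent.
Treat as block: (8-1)! × 2! = 5040 × 2 = 10080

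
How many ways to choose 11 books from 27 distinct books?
C(27,11) = 27!/(11!×16!) = 13037895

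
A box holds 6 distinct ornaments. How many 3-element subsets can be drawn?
C(6,3) = 6!/(3!×3!) = 20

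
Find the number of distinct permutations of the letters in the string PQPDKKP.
7! / (1! × 1! × 2! × 3!) = 420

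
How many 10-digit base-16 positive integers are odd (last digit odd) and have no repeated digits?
Last∈{1,3,5,7,9,11,13,15}. Last=0: 0. Last nonzero: 8×14×P(14,8) = 13561067520. Total = 13561067520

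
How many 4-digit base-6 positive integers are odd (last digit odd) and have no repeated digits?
Last∈{1,3,5}. Last=0: 0. Last nonzero: 3×4×P(4,2) = 144. Total = 144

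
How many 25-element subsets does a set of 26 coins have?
C(26,25) = 26!/(25!×1!) = 26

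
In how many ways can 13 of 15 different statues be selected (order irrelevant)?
C(15,13) = 15!/(13!×2!) = 105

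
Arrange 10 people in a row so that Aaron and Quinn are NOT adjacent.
Total - adjacent = 10! - (10-1)!×2 = 3628800 - 725760 = 2903040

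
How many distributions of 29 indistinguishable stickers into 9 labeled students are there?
C(29+9-1, 9-1) = C(37, 8) = 38608020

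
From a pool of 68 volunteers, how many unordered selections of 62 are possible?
C(68,62) = 68!/(62!×6!) = 109453344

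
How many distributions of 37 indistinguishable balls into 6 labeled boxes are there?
C(37+6-1, 6-1) = C(42, 5) = 850668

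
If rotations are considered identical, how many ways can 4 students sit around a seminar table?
Circular: fix one position, arrange the rest. (4-1)! = 6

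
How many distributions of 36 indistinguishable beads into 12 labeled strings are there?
C(36+12-1, 12-1) = C(47, 11) = 17417133617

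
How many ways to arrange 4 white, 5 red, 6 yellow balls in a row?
15! / (4! × 5! × 6!) = 630630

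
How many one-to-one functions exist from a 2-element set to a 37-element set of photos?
P(37,2) = 37!/(37-2)! = 1332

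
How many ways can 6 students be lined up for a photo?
6! = 720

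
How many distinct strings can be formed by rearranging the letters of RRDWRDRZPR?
10! / (5! × 1! × 1! × 1! × 2!) = 15120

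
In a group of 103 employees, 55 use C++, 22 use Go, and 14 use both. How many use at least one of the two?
|A∪B| = |A| + |B| - |A∩B| = 55 + 22 - 14 = 63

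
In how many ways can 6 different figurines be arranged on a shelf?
6! = 720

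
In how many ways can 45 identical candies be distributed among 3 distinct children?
C(45+3-1, 3-1) = C(47, 2) = 1081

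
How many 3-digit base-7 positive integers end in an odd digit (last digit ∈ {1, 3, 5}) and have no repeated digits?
Last∈{1,3,5}. Last=0: 0. Last nonzero: 3×5×P(5,1) = 75. Total = 75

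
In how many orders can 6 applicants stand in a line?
6! = 720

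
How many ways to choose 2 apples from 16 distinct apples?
C(16,2) = 16!/(2!×14!) = 120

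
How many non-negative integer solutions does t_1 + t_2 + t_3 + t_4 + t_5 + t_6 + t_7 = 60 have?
C(60+7-1, 7-1) = C(66, 6) = 90858768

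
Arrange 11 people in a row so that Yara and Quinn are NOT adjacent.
Total - adjacent = 11! - (11-1)!×2 = 39916800 - 7257600 = 32659200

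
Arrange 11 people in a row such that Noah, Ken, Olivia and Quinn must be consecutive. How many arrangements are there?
Treat the 4 as one block: (11-4+1)! × 4! = 40320 × 24 = 967680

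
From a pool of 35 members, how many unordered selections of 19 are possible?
C(35,19) = 35!/(19!×16!) = 4059928950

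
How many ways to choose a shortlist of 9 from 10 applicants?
C(10,9) = 10!/(9!×1!) = 10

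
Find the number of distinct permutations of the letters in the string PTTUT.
5! / (1! × 1! × 3!) = 20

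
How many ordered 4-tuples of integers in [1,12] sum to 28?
Coefficient of x^28 in (x + x² + ... + x^12)^4. By inclusion-exclusion on dice exceeding 12: Σ_j (-1)^j C(4,j)·C(28-1-12j, 3) = C(4,0)·C(27,3) - C(4,1)·C(15,3) + C(4,2)·C(3,3) = 1·2925 - 4·455 + 6·1 = 1111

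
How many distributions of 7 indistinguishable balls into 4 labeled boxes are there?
C(7+4-1, 4-1) = C(10, 3) = 120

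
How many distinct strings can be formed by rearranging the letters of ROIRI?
5! / (1! × 2! × 2!) = 30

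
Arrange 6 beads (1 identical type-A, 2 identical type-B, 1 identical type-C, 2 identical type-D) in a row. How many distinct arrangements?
6! / (1! × 2! × 1! × 2!) = 180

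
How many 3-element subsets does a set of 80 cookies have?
C(80,3) = 80!/(3!×77!) = 82160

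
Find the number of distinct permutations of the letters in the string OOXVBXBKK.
9! / (2! × 2! × 1! × 2! × 2!) = 22680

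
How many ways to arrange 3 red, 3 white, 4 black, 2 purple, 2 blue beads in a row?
14! / (3! × 3! × 4! × 2! × 2!) = 25225200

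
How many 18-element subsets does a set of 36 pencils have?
C(36,18) = 36!/(18!×18!) = 9075135300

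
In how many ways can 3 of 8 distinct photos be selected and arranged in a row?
P(8,3) = 8!/(8-3)! = 336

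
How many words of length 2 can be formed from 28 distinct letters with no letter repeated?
P(28,2) = 28!/(28-2)! = 756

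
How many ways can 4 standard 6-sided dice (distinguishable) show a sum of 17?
Coefficient of x^17 in (x + x² + ... + x^6)^4. By inclusion-exclusion on dice exceeding 6: Σ_j (-1)^j C(4,j)·C(17-1-6j, 3) = C(4,0)·C(16,3) - C(4,1)·C(10,3) + C(4,2)·C(4,3) = 1·560 - 4·120 + 6·4 = 104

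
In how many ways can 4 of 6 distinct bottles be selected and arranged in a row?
P(6,4) = 6!/(6-4)! = 360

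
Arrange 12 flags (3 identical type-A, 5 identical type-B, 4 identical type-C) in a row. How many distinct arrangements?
12! / (3! × 5! × 4!) = 27720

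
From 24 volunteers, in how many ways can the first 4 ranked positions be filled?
P(24,4) = 24!/(24-4)! = 255024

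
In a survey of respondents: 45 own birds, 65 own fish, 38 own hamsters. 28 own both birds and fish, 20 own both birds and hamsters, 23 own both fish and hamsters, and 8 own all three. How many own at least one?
|A∪B∪C| = 45+65+38-28-20-23+8 = 85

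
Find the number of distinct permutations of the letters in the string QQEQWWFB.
8! / (2! × 1! × 3! × 1! × 1!) = 3360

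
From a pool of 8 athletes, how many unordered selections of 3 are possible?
C(8,3) = 8!/(3!×5!) = 56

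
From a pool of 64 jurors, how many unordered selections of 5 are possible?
C(64,5) = 64!/(5!×59!) = 7624512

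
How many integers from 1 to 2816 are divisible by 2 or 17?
⌊2816/2⌋ + ⌊2816/17⌋ - ⌊2816/34⌋ = 1408 + 165 - 82 = 1491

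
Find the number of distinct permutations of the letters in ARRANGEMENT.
11! / (2! × 2! × 2! × 1! × 2! × 1! × 1!) = 2494800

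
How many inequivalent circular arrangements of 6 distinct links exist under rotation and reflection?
(6-1)!/2 = 120/2 = 60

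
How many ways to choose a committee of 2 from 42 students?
C(42,2) = 42!/(2!×40!) = 861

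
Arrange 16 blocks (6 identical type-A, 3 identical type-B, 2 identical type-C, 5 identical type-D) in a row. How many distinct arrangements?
16! / (6! × 3! × 2! × 5!) = 20180160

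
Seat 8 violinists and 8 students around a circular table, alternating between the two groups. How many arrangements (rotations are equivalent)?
Fix one of the violinists: (8-1)! ways for the remaining violinists, × 8! ways for the students = 5040 × 40320 = 203212800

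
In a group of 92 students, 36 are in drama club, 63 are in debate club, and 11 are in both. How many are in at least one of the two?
|A∪B| = |A| + |B| - |A∩B| = 36 + 63 - 11 = 88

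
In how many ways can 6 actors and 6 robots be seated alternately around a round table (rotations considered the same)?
Fix one of the actors: (6-1)! ways for the remaining actors, × 6! ways for the robots = 120 × 720 = 86400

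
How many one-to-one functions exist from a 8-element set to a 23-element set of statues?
P(23,8) = 23!/(23-8)! = 19769460480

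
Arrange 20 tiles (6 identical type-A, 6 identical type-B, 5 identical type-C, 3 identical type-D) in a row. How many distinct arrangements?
20! / (6! × 6! × 5! × 3!) = 6518191680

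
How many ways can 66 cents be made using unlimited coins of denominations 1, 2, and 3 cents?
Coefficient of x^66 in 1/(1-x^1) · 1/(1-x^2) · 1/(1-x^3). Case on j = number of 3-cent coins (j = 0..22); remainder r = 66 - 3j is made from {1,2} in ⌊r/2⌋+1 ways. r = 66, 63, 60, 57, 54, 51, 48, 45, 42, 39, 36, 33, 30, 27, 24, 21, 18, 15, 12, 9, 6, 3, 0 → 34 + 32 + 31 + 29 + 28 + 26 + 25 + 23 + 22 + 20 + 19 + 17 + 16 + 14 + 13 + 11 + 10 + 8 + 7 + 5 + 4 + 2 + 1 = 397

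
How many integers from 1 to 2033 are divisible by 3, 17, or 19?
⌊2033/3⌋+⌊2033/17⌋+⌊2033/19⌋ - ⌊2033/51⌋-⌊2033/57⌋-⌊2033/323⌋ + ⌊2033/969⌋ = 677+119+107 - 39-35-6 + 2 = 825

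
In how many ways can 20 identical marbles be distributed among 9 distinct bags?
C(20+9-1, 9-1) = C(28, 8) = 3108105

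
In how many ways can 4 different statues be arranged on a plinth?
4! = 24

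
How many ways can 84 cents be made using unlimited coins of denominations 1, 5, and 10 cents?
Coefficient of x^84 in 1/(1-x^1) · 1/(1-x^5) · 1/(1-x^10). Case on j = number of 10-cent coins (j = 0..8); remainder r = 84 - 10j is made from {1,5} in ⌊r/5⌋+1 ways. r = 84, 74, 64, 54, 44, 34, 24, 14, 4 → 17 + 15 + 13 + 11 + 9 + 7 + 5 + 3 + 1 = 81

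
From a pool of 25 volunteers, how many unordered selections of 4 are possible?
C(25,4) = 25!/(4!×21!) = 12650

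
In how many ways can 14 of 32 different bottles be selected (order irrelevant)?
C(32,14) = 32!/(14!×18!) = 471435600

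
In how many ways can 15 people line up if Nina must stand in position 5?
Fix one position: (15-1)! = 87178291200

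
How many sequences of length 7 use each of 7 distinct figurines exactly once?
7! = 5040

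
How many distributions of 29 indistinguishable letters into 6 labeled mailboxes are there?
C(29+6-1, 6-1) = C(34, 5) = 278256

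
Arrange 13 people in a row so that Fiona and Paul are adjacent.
Treat as block: (13-1)! × 2! = 479001600 × 2 = 958003200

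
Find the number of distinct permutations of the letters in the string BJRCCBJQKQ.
10! / (2! × 1! × 2! × 2! × 2! × 1!) = 226800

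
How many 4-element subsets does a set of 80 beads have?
C(80,4) = 80!/(4!×76!) = 1581580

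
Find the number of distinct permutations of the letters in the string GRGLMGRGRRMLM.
13! / (3! × 4! × 4! × 2!) = 900900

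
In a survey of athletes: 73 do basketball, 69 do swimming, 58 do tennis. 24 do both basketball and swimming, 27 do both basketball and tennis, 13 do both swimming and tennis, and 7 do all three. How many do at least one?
|A∪B∪C| = 73+69+58-24-27-13+7 = 143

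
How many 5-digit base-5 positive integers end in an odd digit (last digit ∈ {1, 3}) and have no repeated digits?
Last∈{1,3}. Last=0: 0. Last nonzero: 2×3×P(3,3) = 36. Total = 36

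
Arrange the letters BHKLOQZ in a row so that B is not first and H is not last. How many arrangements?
By inclusion-exclusion: 7! - 2×(7-1)! + (7-2)! = 5040 - 1440 + 120 = 3720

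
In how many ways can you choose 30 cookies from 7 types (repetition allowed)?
C(30+7-1, 7-1) = C(36, 6) = 1947792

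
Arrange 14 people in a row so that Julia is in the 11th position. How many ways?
Fix one position: (14-1)! = 6227020800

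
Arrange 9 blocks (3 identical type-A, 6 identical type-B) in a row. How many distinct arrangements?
9! / (3! × 6!) = 84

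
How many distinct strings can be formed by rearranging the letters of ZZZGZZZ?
7! / (6! × 1!) = 7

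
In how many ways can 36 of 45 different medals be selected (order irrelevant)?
C(45,36) = 45!/(36!×9!) = 886163135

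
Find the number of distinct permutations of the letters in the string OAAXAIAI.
8! / (1! × 1! × 4! × 2!) = 840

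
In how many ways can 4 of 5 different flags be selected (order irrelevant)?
C(5,4) = 5!/(4!×1!) = 5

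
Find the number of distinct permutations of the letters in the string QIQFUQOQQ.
9! / (1! × 1! × 5! × 1! × 1!) = 3024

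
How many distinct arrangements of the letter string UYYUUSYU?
8! / (3! × 4! × 1!) = 280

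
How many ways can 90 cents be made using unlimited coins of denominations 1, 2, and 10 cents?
Coefficient of x^90 in 1/(1-x^1) · 1/(1-x^2) · 1/(1-x^10). Case on j = number of 10-cent coins (j = 0..9); remainder r = 90 - 10j is made from {1,2} in ⌊r/2⌋+1 ways. r = 90, 80, 70, 60, 50, 40, 30, 20, 10, 0 → 46 + 41 + 36 + 31 + 26 + 21 + 16 + 11 + 6 + 1 = 235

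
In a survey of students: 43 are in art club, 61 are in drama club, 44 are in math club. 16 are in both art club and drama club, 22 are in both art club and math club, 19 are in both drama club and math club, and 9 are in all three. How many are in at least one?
|A∪B∪C| = 43+61+44-16-22-19+9 = 100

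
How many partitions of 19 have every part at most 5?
Let r_j(i) = number of partitions of i into parts ≤ j, for i = 0..19. r_1(i) = 1 for all i; r_j(i) = r_{j-1}(i) + r_j(i-j). Rows j = 2..5: ≤2: 1 1 2 2 3 3 4 4 5 5 6 6 7 7 8 8 9 9 10 10; ≤3: 1 1 2 3 4 5 7 8 10 12 14 16 19 21 24 27 30 33 37 40; ≤4: 1 1 2 3 5 6 9 11 15 18 23 27 34 39 47 54 64 72 84 94; ≤5: 1 1 2 3 5 7 10 13 18 23 30 37 47 57 70 84 101 119 141 164. r_5(19) = 164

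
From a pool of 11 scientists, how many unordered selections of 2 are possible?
C(11,2) = 11!/(2!×9!) = 55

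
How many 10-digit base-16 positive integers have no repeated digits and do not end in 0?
Last digit: 15 nonzero choices. First digit: 14 (nonzero, ≠last). Middle 8: P(14,8) = 121080960. Total = 25427001600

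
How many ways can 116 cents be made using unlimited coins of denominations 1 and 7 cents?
Coefficient of x^116 in 1/(1-x^1) · 1/(1-x^7). Use j coins of 7 for j = 0..⌊116/7⌋ = 16, the rest in 1s: 16 + 1 = 17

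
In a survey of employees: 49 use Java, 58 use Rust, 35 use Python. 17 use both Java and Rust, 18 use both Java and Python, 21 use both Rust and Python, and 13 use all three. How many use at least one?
|A∪B∪C| = 49+58+35-17-18-21+13 = 99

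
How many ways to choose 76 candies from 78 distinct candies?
C(78,76) = 78!/(76!×2!) = 3003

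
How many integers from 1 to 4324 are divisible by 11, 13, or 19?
⌊4324/11⌋+⌊4324/13⌋+⌊4324/19⌋ - ⌊4324/143⌋-⌊4324/209⌋-⌊4324/247⌋ + ⌊4324/2717⌋ = 393+332+227 - 30-20-17 + 1 = 886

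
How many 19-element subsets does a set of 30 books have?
C(30,19) = 30!/(19!×11!) = 54627300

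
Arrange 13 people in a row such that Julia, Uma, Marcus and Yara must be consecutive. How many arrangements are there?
Treat the 4 as one block: (13-4+1)! × 4! = 3628800 × 24 = 87091200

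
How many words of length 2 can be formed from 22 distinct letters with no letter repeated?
P(22,2) = 22!/(22-2)! = 462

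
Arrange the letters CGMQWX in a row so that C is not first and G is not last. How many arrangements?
By inclusion-exclusion: 6! - 2×(6-1)! + (6-2)! = 720 - 240 + 24 = 504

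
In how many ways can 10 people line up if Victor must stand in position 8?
Fix one position: (10-1)! = 362880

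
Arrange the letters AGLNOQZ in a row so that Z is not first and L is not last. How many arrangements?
By inclusion-exclusion: 7! - 2×(7-1)! + (7-2)! = 5040 - 1440 + 120 = 3720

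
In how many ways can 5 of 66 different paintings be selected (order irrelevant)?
C(66,5) = 66!/(5!×61!) = 8936928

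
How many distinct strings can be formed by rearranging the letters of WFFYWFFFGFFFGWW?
15! / (4! × 8! × 1! × 2!) = 675675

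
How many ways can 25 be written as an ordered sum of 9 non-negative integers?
C(25+9-1, 9-1) = C(33, 8) = 13884156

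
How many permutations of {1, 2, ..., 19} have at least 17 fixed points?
Exactly j fixed points: C(19,j)·!(19-j); sum over j ≥ 17 (derangement numbers via !m = (m-1)·(!(m-1) + !(m-2)): !0..!2 = 1, 0, 1). Σ_{j=17}^{19} C(19,j)·!(19-j) = C(19,17)·!2 + C(19,18)·!1 + C(19,19)·!0 = 171·1 + 19·0 + 1·1 = 172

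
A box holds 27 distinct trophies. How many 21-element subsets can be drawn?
C(27,21) = 27!/(21!×6!) = 296010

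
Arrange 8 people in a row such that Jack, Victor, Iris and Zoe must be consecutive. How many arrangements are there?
Treat the 4 as one block: (8-4+1)! × 4! = 120 × 24 = 2880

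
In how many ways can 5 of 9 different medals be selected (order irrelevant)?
C(9,5) = 9!/(5!×4!) = 126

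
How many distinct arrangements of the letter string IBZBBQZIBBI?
11! / (3! × 5! × 2! × 1!) = 27720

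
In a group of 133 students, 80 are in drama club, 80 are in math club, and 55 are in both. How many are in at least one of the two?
|A∪B| = |A| + |B| - |A∩B| = 80 + 80 - 55 = 105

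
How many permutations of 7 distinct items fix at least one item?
Complement of the derangements. !7 = Σ_{j=0}^{7} (-1)^j·7!/j! = 5040 - 5040 + 2520 - 840 + 210 - 42 + 7 - 1 = 1854. 7! - !7 = 5040 - 1854 = 3186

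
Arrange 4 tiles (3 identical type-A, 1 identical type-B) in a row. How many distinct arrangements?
4! / (3! × 1!) = 4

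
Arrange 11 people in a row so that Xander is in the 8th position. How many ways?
Fix one position: (11-1)! = 3628800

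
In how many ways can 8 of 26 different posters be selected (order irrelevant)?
C(26,8) = 26!/(8!×18!) = 1562275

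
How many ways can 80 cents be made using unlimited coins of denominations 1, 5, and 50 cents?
Coefficient of x^80 in 1/(1-x^1) · 1/(1-x^5) · 1/(1-x^50). Case on j = number of 50-cent coins (j = 0..1); remainder r = 80 - 50j is made from {1,5} in ⌊r/5⌋+1 ways. r = 80, 30 → 17 + 7 = 24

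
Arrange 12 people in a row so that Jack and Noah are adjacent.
Treat as block: (12-1)! × 2! = 39916800 × 2 = 79833600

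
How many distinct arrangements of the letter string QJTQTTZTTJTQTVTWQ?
17! / (4! × 1! × 1! × 1! × 2! × 8!) = 183783600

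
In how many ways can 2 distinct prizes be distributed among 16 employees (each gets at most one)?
P(16,2) = 16!/(16-2)! = 240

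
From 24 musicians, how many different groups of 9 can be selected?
C(24,9) = 24!/(9!×15!) = 1307504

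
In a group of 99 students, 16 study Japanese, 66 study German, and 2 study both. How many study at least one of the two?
|A∪B| = |A| + |B| - |A∩B| = 16 + 66 - 2 = 80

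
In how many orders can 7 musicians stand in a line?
7! = 5040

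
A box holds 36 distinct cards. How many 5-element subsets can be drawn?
C(36,5) = 36!/(5!×31!) = 376992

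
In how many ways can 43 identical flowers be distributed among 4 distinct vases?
C(43+4-1, 4-1) = C(46, 3) = 15180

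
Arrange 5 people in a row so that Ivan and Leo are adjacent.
Treat as block: (5-1)! × 2! = 24 × 2 = 48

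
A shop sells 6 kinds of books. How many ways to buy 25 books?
C(25+6-1, 6-1) = C(30, 5) = 142506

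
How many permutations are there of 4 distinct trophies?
4! = 24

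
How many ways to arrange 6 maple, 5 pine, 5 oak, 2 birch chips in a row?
18! / (6! × 5! × 5! × 2!) = 308756448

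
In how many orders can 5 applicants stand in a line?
5! = 120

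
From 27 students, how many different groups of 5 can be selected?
C(27,5) = 27!/(5!×22!) = 80730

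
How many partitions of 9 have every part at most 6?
Let r_j(i) = number of partitions of i into parts ≤ j, for i = 0..9. r_1(i) = 1 for all i; r_j(i) = r_{j-1}(i) + r_j(i-j). Rows j = 2..6: ≤2: 1 1 2 2 3 3 4 4 5 5; ≤3: 1 1 2 3 4 5 7 8 10 12; ≤4: 1 1 2 3 5 6 9 11 15 18; ≤5: 1 1 2 3 5 7 10 13 18 23; ≤6: 1 1 2 3 5 7 11 14 20 26. r_6(9) = 26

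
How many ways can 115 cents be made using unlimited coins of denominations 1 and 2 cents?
Coefficient of x^115 in 1/(1-x^1) · 1/(1-x^2). Use j coins of 2 for j = 0..⌊115/2⌋ = 57, the rest in 1s: 57 + 1 = 58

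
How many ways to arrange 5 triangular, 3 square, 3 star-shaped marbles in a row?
11! / (5! × 3! × 3!) = 9240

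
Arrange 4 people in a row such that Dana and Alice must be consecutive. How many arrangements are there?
Treat the 2 as one block: (4-2+1)! × 2! = 6 × 2 = 12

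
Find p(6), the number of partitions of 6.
Pentagonal recurrence p(n) = p(n-1) + p(n-2) - p(n-5) - p(n-7) + p(n-12) + p(n-15) - ... gives p(0..5) = 1, 1, 2, 3, 5, 7. p(6) = p(5) + p(4) - p(1) = 7 + 5 - 1 = 11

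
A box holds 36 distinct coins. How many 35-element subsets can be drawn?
C(36,35) = 36!/(35!×1!) = 36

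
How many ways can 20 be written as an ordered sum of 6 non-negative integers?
C(20+6-1, 6-1) = C(25, 5) = 53130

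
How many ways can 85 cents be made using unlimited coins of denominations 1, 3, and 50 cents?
Coefficient of x^85 in 1/(1-x^1) · 1/(1-x^3) · 1/(1-x^50). Case on j = number of 50-cent coins (j = 0..1); remainder r = 85 - 50j is made from {1,3} in ⌊r/3⌋+1 ways. r = 85, 35 → 29 + 12 = 41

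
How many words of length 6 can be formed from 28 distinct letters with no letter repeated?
P(28,6) = 28!/(28-6)! = 271252800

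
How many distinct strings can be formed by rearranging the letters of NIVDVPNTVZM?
11! / (1! × 1! × 1! × 2! × 1! × 1! × 3! × 1!) = 3326400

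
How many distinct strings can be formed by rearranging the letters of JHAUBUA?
7! / (2! × 2! × 1! × 1! × 1!) = 1260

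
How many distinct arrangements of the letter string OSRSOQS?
7! / (1! × 3! × 2! × 1!) = 420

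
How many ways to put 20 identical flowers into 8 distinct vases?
C(20+8-1, 8-1) = C(27, 7) = 888030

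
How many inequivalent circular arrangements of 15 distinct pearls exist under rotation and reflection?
(15-1)!/2 = 87178291200/2 = 43589145600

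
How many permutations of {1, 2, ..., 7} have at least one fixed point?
Complement of the derangements. !7 = Σ_{j=0}^{7} (-1)^j·7!/j! = 5040 - 5040 + 2520 - 840 + 210 - 42 + 7 - 1 = 1854. 7! - !7 = 5040 - 1854 = 3186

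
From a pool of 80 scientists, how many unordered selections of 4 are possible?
C(80,4) = 80!/(4!×76!) = 1581580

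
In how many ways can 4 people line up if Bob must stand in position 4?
Fix one position: (4-1)! = 6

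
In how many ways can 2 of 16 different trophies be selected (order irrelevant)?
C(16,2) = 16!/(2!×14!) = 120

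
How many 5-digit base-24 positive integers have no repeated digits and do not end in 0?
Last digit: 23 nonzero choices. First digit: 22 (nonzero, ≠last). Middle 3: P(22,3) = 9240. Total = 4675440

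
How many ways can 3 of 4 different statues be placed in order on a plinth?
P(4,3) = 4!/(4-3)! = 24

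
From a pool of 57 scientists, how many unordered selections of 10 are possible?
C(57,10) = 57!/(10!×47!) = 43183019880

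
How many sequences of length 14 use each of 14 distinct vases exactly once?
14! = 87178291200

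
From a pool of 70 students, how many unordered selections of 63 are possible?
C(70,63) = 70!/(63!×7!) = 1198774720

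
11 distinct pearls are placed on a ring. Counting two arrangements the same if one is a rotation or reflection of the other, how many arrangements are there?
(11-1)!/2 = 3628800/2 = 1814400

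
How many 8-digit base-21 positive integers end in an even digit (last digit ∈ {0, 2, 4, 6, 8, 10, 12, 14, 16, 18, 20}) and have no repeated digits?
Last∈{0,2,4,6,8,10,12,14,16,18,20}. Last=0: 390700800. Last nonzero: 10×19×P(19,6) = 3711657600. Total = 4102358400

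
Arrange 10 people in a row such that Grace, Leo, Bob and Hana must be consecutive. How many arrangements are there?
Treat the 4 as one block: (10-4+1)! × 4! = 5040 × 24 = 120960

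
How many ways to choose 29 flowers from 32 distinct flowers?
C(32,29) = 32!/(29!×3!) = 4960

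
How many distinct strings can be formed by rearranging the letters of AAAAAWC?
7! / (5! × 1! × 1!) = 42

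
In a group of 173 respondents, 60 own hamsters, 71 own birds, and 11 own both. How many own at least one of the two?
|A∪B| = |A| + |B| - |A∩B| = 60 + 71 - 11 = 120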